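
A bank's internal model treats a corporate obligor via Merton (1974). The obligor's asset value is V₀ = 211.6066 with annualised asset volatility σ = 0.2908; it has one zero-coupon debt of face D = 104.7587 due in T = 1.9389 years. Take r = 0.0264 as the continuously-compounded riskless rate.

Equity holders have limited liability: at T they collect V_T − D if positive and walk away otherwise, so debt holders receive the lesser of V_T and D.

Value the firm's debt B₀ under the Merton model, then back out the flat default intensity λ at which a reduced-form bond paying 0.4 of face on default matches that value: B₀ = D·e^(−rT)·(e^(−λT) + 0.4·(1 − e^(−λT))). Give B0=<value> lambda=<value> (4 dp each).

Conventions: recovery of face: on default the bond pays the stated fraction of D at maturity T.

B0=98.8273 lambda=0.0061

Apply the equity-as-call identities (strike 104.7587, horizon 1.9389 years):
d₁ = [ln(V₀/D) + (r + σ²/2)T] / (σ√T)
   = [ln(211.6066/104.7587) + (0.0264 + 0.5·0.2908²)·1.9389] / (0.2908·√1.9389)
   = [0.703069 + 0.133168] / 0.404923 = 2.065178
d₂ = d₁ − σ√T = 2.065178 − 0.404923 = 1.660255
N(d₁) = 0.980547,  N(d₂) = 0.951568,  e^(−rT) = 0.950101
E₀ = V₀·N(d₁) − D·e^(−rT)·N(d₂)
   = 211.6066·0.980547 − 104.7587·0.950101·0.951568 = 112.779309
B₀ = V₀ − E₀ = 211.6066 − 112.779309 = 98.827291
e^(−λT) = (B₀·e^(rT)/D − 0.4)/(1 − 0.4) = (98.8273·1.052520/104.7587 − 0.4)/0.6 = 0.98821061
λ = −ln(0.98821061)/1.9389 = 0.006117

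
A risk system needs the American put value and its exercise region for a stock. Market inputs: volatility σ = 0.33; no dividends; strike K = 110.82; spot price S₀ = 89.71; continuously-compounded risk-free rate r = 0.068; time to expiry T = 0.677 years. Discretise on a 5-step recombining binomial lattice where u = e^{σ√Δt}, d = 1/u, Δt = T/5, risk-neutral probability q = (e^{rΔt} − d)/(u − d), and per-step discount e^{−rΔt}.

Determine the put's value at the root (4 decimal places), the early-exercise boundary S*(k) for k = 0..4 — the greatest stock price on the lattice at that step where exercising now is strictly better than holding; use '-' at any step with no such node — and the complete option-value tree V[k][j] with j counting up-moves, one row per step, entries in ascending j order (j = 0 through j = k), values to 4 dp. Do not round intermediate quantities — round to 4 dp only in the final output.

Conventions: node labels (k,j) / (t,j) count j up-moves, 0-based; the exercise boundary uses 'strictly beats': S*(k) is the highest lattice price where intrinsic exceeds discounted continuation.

Δt=0.13540  u=1.12911  d=0.88565  q=0.50767  discount=0.99084
step 5 (expiry): payoffs max(K−S,0) = 61.9367 48.4992 31.3680 9.5276 0.0000 0.0000
step 4: (k=4,j=0): S=55.1946, K−S=55.6254, hold=54.6097 ⇒ V=55.6254 exercise | (k=4,j=1): S=70.3670, K−S=40.4530, hold=39.4374 ⇒ V=40.4530 exercise | (k=4,j=2): S=89.7100, K−S=21.1100, hold=20.0943 ⇒ V=21.1100 exercise | (k=4,j=3): S=114.3702, K−S=0.0000, hold=4.6477 ⇒ V=4.6477 continue | (k=4,j=4): S=145.8092, K−S=0.0000, hold=0.0000 ⇒ V=0.0000 continue  boundary S*=89.7100
step 3: (k=3,j=0): S=62.3208, K−S=48.4992, hold=47.4836 ⇒ V=48.4992 exercise | (k=3,j=1): S=79.4520, K−S=31.3680, hold=30.3523 ⇒ V=31.3680 exercise | (k=3,j=2): S=101.2924, K−S=9.5276, hold=12.6357 ⇒ V=12.6357 continue | (k=3,j=3): S=129.1365, K−S=0.0000, hold=2.2672 ⇒ V=2.2672 continue  boundary S*=79.4520
step 2: (k=2,j=0): S=70.3670, K−S=40.4530, hold=39.4374 ⇒ V=40.4530 exercise | (k=2,j=1): S=89.7100, K−S=21.1100, hold=21.6578 ⇒ V=21.6578 continue | (k=2,j=2): S=114.3702, K−S=0.0000, hold=7.3043 ⇒ V=7.3043 continue  boundary S*=70.3670
step 1: (k=1,j=0): S=79.4520, K−S=31.3680, hold=30.6279 ⇒ V=31.3680 exercise | (k=1,j=1): S=101.2924, K−S=9.5276, hold=14.2392 ⇒ V=14.2392 continue  boundary S*=79.4520
step 0: (k=0,j=0): S=89.7100, K−S=21.1100, hold=22.4644 ⇒ V=22.4644 continue  boundary S*=-

price = 22.4644
boundary = - 79.4520 70.3670 79.4520 89.7100
tree:
22.4644
31.3680 14.2392
40.4530 21.6578 7.3043
48.4992 31.3680 12.6357 2.2672
55.6254 40.4530 21.1100 4.6477 0.0000
61.9367 48.4992 31.3680 9.5276 0.0000 0.0000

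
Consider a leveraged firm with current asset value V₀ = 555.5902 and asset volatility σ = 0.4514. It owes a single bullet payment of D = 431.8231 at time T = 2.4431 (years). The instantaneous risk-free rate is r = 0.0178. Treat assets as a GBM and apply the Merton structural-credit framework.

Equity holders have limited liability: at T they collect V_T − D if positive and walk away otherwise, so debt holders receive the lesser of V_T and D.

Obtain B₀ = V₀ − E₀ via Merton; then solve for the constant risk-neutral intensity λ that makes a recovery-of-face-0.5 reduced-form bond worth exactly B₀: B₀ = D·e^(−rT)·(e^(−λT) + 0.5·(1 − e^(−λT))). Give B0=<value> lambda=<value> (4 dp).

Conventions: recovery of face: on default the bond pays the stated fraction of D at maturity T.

Apply the equity-as-call identities (strike 431.8231, horizon 2.4431 years):
d₁ = [ln(V₀/D) + (r + σ²/2)T] / (σ√T)
   = [ln(555.5902/431.8231) + (0.0178 + 0.5·0.4514²)·2.4431] / (0.4514·√2.4431)
   = [0.252015 + 0.292393] / 0.705557 = 0.771600
d₂ = d₁ − σ√T = 0.771600 − 0.705557 = 0.066042
N(d₁) = 0.779824,  N(d₂) = 0.526328,  e^(−rT) = 0.957445
E₀ = V₀·N(d₁) − D·e^(−rT)·N(d₂)
   = 555.5902·0.779824 − 431.8231·0.957445·0.526328 = 215.654056
B₀ = V₀ − E₀ = 555.5902 − 215.654056 = 339.936144
e^(−λT) = (B₀·e^(rT)/D − 0.5)/(1 − 0.5) = (339.9361·1.044447/431.8231 − 0.5)/0.5 = 0.64440071
λ = −ln(0.64440071)/2.4431 = 0.179868

B0=339.9361 lambda=0.1799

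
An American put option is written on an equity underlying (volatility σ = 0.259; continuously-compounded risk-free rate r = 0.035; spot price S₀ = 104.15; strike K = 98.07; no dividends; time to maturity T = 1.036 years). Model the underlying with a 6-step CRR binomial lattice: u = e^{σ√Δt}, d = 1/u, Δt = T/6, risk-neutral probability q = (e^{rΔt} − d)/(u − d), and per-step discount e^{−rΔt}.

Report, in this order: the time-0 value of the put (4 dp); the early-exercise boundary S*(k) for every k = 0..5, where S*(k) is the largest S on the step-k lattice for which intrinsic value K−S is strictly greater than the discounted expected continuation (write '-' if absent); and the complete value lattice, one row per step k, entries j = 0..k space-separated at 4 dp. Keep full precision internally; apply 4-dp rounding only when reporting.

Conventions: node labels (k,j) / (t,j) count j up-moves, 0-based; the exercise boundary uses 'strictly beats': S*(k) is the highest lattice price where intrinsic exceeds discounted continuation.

Δt=0.17267, u=1.11363, d=0.89797, q=0.50123, disc=e^(-rΔt)=0.99397
k=6 terminal: V=max(K-S,0) → 43.4666 30.3527 14.0893 0.0000 0.0000 0.0000 0.0000
k=5: j=0 S=60.8078 intr=37.2622 cont=36.6713 V=37.2622[EX]; j=1 S=75.4118 intr=22.6582 cont=22.0673 V=22.6582[EX]; j=2 S=93.5232 intr=4.5468 cont=6.9850 V=6.9850[hold]; j=3 S=115.9843 intr=0.0000 cont=0.0000 V=0.0000[hold]; j=4 S=143.8398 intr=0.0000 cont=0.0000 V=0.0000[hold]; j=5 S=178.3853 intr=0.0000 cont=0.0000 V=0.0000[hold]  S*(5)=75.4118
k=4: j=0 S=67.7173 intr=30.3527 cont=29.7618 V=30.3527[EX]; j=1 S=83.9807 intr=14.0893 cont=14.7132 V=14.7132[hold]; j=2 S=104.1500 intr=0.0000 cont=3.4629 V=3.4629[hold]; j=3 S=129.1633 intr=0.0000 cont=0.0000 V=0.0000[hold]; j=4 S=160.1840 intr=0.0000 cont=0.0000 V=0.0000[hold]  S*(4)=67.7173
k=3: j=0 S=75.4118 intr=22.6582 cont=22.3781 V=22.6582[EX]; j=1 S=93.5232 intr=4.5468 cont=9.0196 V=9.0196[hold]; j=2 S=115.9843 intr=0.0000 cont=1.7168 V=1.7168[hold]; j=3 S=143.8398 intr=0.0000 cont=0.0000 V=0.0000[hold]  S*(3)=75.4118
k=2: j=0 S=83.9807 intr=14.0893 cont=15.7268 V=15.7268[hold]; j=1 S=104.1500 intr=0.0000 cont=5.3269 V=5.3269[hold]; j=2 S=129.1633 intr=0.0000 cont=0.8511 V=0.8511[hold]  S*(2)=-
k=1: j=0 S=93.5232 intr=4.5468 cont=10.4508 V=10.4508[hold]; j=1 S=115.9843 intr=0.0000 cont=3.0650 V=3.0650[hold]  S*(1)=-
k=0: j=0 S=104.1500 intr=0.0000 cont=6.7081 V=6.7081[hold]  S*(0)=-

price = 6.7081
boundary = - - - 75.4118 67.7173 75.4118
tree:
6.7081
10.4508 3.0650
15.7268 5.3269 0.8511
22.6582 9.0196 1.7168 0.0000
30.3527 14.7132 3.4629 0.0000 0.0000
37.2622 22.6582 6.9850 0.0000 0.0000 0.0000
43.4666 30.3527 14.0893 0.0000 0.0000 0.0000 0.0000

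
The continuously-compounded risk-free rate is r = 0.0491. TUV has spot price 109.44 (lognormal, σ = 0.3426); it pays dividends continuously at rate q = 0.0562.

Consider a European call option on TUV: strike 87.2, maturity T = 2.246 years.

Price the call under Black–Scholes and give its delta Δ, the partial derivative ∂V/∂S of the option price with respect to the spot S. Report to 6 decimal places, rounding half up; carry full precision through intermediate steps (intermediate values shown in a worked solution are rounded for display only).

σ√T = 0.3426·√2.246 = 0.513443
d₁ = (ln(S/K) + (r−q+σ²/2)T) / (σ√T) = (ln(109.44/87.2) + (0.0491−0.0562+0.3426²/2)·2.246) / 0.513443 = (0.227172 + 0.115865) / 0.513443 = 0.668112
d₂ = d₁ − σ√T = 0.668112 − 0.513443 = 0.154669
e^{−rT} = 0.895585
e^{−qT} = 0.881416
N(d₁) = 0.747969,  N(d₂) = 0.561459
Call price V = S·e^{−qT}·N(d₁) − K·e^{−rT}·N(d₂) = 72.150730 − 43.847114 = 28.303616
Δ = e^{−qT}·N(d₁) = 0.659272

price = 28.303616
Δ = 0.659272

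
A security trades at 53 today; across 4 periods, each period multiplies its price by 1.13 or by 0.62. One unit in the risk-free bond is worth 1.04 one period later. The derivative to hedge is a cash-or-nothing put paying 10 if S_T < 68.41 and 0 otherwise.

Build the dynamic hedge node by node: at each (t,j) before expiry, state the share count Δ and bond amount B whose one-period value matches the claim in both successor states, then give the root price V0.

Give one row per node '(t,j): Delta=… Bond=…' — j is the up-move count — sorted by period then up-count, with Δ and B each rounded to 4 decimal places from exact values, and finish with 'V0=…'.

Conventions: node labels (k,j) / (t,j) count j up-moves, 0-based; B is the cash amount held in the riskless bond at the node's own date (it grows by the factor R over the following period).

The replicating-portfolio and risk-neutral prices coincide; use p* = (1.04−0.62)/(1.13−0.62) = 0.8235 for the latter.
Expiry values: V(4,0)=10.0000, V(4,1)=10.0000, V(4,2)=10.0000, V(4,3)=10.0000, V(4,4)=0.0000
Node (3,0) S=12.6314: V=(p*·10.0000+(1−p*)·10.0000)/1.04=9.6154; Δ=(10.0000−10.0000)/(14.2735−7.8315)=0.0000; B=V−Δ·S=9.6154
Node (3,1) S=23.0217: V=(p*·10.0000+(1−p*)·10.0000)/1.04=9.6154; Δ=(10.0000−10.0000)/(26.0145−14.2735)=0.0000; B=V−Δ·S=9.6154
Node (3,2) S=41.9589: V=(p*·10.0000+(1−p*)·10.0000)/1.04=9.6154; Δ=(10.0000−10.0000)/(47.4136−26.0145)=0.0000; B=V−Δ·S=9.6154
Node (3,3) S=76.4735: V=(p*·0.0000+(1−p*)·10.0000)/1.04=1.6968; Δ=(0.0000−10.0000)/(86.4151−47.4136)=-0.2564; B=V−Δ·S=21.3047
Node (2,0) S=20.3732: V=(p*·9.6154+(1−p*)·9.6154)/1.04=9.2456; Δ=(9.6154−9.6154)/(23.0217−12.6314)=0.0000; B=V−Δ·S=9.2456
Node (2,1) S=37.1318: V=(p*·9.6154+(1−p*)·9.6154)/1.04=9.2456; Δ=(9.6154−9.6154)/(41.9589−23.0217)=0.0000; B=V−Δ·S=9.2456
Node (2,2) S=67.6757: V=(p*·1.6968+(1−p*)·9.6154)/1.04=2.9752; Δ=(1.6968−9.6154)/(76.4735−41.9589)=-0.2294; B=V−Δ·S=18.5018
Node (1,0) S=32.8600: V=(p*·9.2456+(1−p*)·9.2456)/1.04=8.8900; Δ=(9.2456−9.2456)/(37.1318−20.3732)=0.0000; B=V−Δ·S=8.8900
Node (1,1) S=59.8900: V=(p*·2.9752+(1−p*)·9.2456)/1.04=3.9248; Δ=(2.9752−9.2456)/(67.6757−37.1318)=-0.2053; B=V−Δ·S=16.2196
Node (0,0) S=53.0000: V=(p*·3.9248+(1−p*)·8.8900)/1.04=4.6163; Δ=(3.9248−8.8900)/(59.8900−32.8600)=-0.1837; B=V−Δ·S=14.3520
Check: Δ(0,0)·S0 + B(0,0) = 4.6163 = V0.

(0,0): Delta=-0.1837 Bond=14.3520
(1,0): Delta=0.0000 Bond=8.8900
(1,1): Delta=-0.2053 Bond=16.2196
(2,0): Delta=0.0000 Bond=9.2456
(2,1): Delta=0.0000 Bond=9.2456
(2,2): Delta=-0.2294 Bond=18.5018
(3,0): Delta=0.0000 Bond=9.6154
(3,1): Delta=0.0000 Bond=9.6154
(3,2): Delta=0.0000 Bond=9.6154
(3,3): Delta=-0.2564 Bond=21.3047
V0=4.6163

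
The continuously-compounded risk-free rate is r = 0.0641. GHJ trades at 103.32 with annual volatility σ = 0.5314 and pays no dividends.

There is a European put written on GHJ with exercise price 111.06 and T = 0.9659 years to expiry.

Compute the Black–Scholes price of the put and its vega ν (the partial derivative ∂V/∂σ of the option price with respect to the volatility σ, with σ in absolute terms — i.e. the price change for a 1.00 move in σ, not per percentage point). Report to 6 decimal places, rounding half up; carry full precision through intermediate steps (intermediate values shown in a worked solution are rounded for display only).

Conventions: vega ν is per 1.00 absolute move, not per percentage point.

σ√T = 0.5314·√0.9659 = 0.522261
d₁ = (ln(S/K) + (r+σ²/2)T) / (σ√T) = (ln(103.32/111.06) + (0.0641+0.5314²/2)·0.9659) / 0.522261 = (-0.072240 + 0.198292) / 0.522261 = 0.241360
d₂ = d₁ − σ√T = 0.241360 − 0.522261 = -0.280901
e^{−rT} = 0.939964
N(−d₁) = 0.404638,  N(−d₂) = 0.610607
Put price V = K·e^{−rT}·N(−d₂) − S·N(−d₁) = 63.742689 − 41.807209 = 21.935481
φ(d₁) = (1/√(2π))·e^{−d₁²/2} = 0.387490
ν = S·φ(d₁)·√T = 39.346918

price = 21.935481
ν = 39.346918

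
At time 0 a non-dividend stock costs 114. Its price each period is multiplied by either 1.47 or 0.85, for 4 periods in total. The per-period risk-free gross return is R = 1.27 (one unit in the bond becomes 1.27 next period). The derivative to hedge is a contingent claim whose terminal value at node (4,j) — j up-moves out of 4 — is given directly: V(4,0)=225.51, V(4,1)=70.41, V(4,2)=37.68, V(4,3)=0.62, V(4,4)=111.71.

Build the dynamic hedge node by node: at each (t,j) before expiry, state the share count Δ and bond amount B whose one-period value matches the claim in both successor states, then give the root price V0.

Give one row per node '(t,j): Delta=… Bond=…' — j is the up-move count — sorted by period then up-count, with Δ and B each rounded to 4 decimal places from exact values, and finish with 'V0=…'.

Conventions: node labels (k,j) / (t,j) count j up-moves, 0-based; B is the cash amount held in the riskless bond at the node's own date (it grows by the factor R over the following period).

Under the risk-neutral measure, an up-move has probability p* = (R−d)/(u−d) = 0.6774 and values discount at R = 1.27.
Payoffs at expiry: V(4,0)=225.5100, V(4,1)=70.4100, V(4,2)=37.6800, V(4,3)=0.6200, V(4,4)=111.7100
(3,0): S=70.0102. Δ = (V_up−V_dn)/(S_up−S_dn) = (70.4100−225.5100)/(102.9151−59.5087) = -3.5732. V = [p*·70.4100 + (1−p*)·225.5100]/1.27 = 94.8364. B = V − Δ·S = 344.9977.
(3,1): S=121.0765. Δ = (V_up−V_dn)/(S_up−S_dn) = (37.6800−70.4100)/(177.9825−102.9151) = -0.4360. V = [p*·37.6800 + (1−p*)·70.4100]/1.27 = 37.9827. B = V − Δ·S = 90.7731.
(3,2): S=209.3912. Δ = (V_up−V_dn)/(S_up−S_dn) = (0.6200−37.6800)/(307.8051−177.9825) = -0.2855. V = [p*·0.6200 + (1−p*)·37.6800]/1.27 = 9.9014. B = V − Δ·S = 69.6756.
(3,3): S=362.1236. Δ = (V_up−V_dn)/(S_up−S_dn) = (111.7100−0.6200)/(532.3217−307.8051) = 0.4948. V = [p*·111.7100 + (1−p*)·0.6200]/1.27 = 59.7437. B = V − Δ·S = -119.4337.
(2,0): S=82.3650. Δ = (V_up−V_dn)/(S_up−S_dn) = (37.9827−94.8364)/(121.0765−70.0102) = -1.1133. V = [p*·37.9827 + (1−p*)·94.8364]/1.27 = 44.3485. B = V − Δ·S = 136.0480.
(2,1): S=142.4430. Δ = (V_up−V_dn)/(S_up−S_dn) = (9.9014−37.9827)/(209.3912−121.0765) = -0.3180. V = [p*·9.9014 + (1−p*)·37.9827]/1.27 = 14.9291. B = V − Δ·S = 60.2215.
(2,2): S=246.3426. Δ = (V_up−V_dn)/(S_up−S_dn) = (59.7437−9.9014)/(362.1236−209.3912) = 0.3263. V = [p*·59.7437 + (1−p*)·9.9014]/1.27 = 34.3823. B = V − Δ·S = -46.0084.
(1,0): S=96.9000. Δ = (V_up−V_dn)/(S_up−S_dn) = (14.9291−44.3485)/(142.4430−82.3650) = -0.4897. V = [p*·14.9291 + (1−p*)·44.3485]/1.27 = 19.2277. B = V − Δ·S = 66.6785.
(1,1): S=167.5800. Δ = (V_up−V_dn)/(S_up−S_dn) = (34.3823−14.9291)/(246.3426−142.4430) = 0.1872. V = [p*·34.3823 + (1−p*)·14.9291]/1.27 = 22.1316. B = V − Δ·S = -9.2447.
(0,0): S=114.0000. Δ = (V_up−V_dn)/(S_up−S_dn) = (22.1316−19.2277)/(167.5800−96.9000) = 0.0411. V = [p*·22.1316 + (1−p*)·19.2277]/1.27 = 16.6889. B = V − Δ·S = 12.0053.
Sanity check at the root: Δ(0,0)·S0 + B(0,0) reproduces V0 = 16.6889.

(0,0): Delta=0.0411 Bond=12.0053
(1,0): Delta=-0.4897 Bond=66.6785
(1,1): Delta=0.1872 Bond=-9.2447
(2,0): Delta=-1.1133 Bond=136.0480
(2,1): Delta=-0.3180 Bond=60.2215
(2,2): Delta=0.3263 Bond=-46.0084
(3,0): Delta=-3.5732 Bond=344.9977
(3,1): Delta=-0.4360 Bond=90.7731
(3,2): Delta=-0.2855 Bond=69.6756
(3,3): Delta=0.4948 Bond=-119.4337
V0=16.6889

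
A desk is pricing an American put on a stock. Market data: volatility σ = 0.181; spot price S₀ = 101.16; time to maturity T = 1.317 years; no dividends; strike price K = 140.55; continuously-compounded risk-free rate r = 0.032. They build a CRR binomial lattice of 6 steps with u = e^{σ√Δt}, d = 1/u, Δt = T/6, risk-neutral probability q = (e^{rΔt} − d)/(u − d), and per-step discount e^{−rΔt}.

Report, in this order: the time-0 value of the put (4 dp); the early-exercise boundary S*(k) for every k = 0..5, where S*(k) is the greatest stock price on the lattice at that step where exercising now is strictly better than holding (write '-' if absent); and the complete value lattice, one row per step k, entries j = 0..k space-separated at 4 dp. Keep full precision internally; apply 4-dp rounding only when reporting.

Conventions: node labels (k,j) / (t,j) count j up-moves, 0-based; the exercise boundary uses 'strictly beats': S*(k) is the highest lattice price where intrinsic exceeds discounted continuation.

Δt=0.21950, u=1.08850, d=0.91870, q=0.52032, disc=e^(-rΔt)=0.99300
k=6 terminal: V=max(K-S,0) → 79.7309 68.4897 55.1707 39.3900 20.6925 0.0000 0.0000
k=5: j=0 S=66.2015 intr=74.3485 cont=73.3647 V=74.3485[EX]; j=1 S=78.4376 intr=62.1124 cont=61.1286 V=62.1124[EX]; j=2 S=92.9353 intr=47.6147 cont=46.6309 V=47.6147[EX]; j=3 S=110.1126 intr=30.4374 cont=29.4536 V=30.4374[EX]; j=4 S=130.4648 intr=10.0852 cont=9.8562 V=10.0852[EX]; j=5 S=154.5787 intr=0.0000 cont=0.0000 V=0.0000[hold]  S*(5)=130.4648
k=4: j=0 S=72.0603 intr=68.4897 cont=67.5059 V=68.4897[EX]; j=1 S=85.3793 intr=55.1707 cont=54.1870 V=55.1707[EX]; j=2 S=101.1600 intr=39.3900 cont=38.4062 V=39.3900[EX]; j=3 S=119.8575 intr=20.6925 cont=19.7088 V=20.6925[EX]; j=4 S=142.0108 intr=0.0000 cont=4.8038 V=4.8038[hold]  S*(4)=119.8575
k=3: j=0 S=78.4376 intr=62.1124 cont=61.1286 V=62.1124[EX]; j=1 S=92.9353 intr=47.6147 cont=46.6309 V=47.6147[EX]; j=2 S=110.1126 intr=30.4374 cont=29.4536 V=30.4374[EX]; j=3 S=130.4648 intr=10.0852 cont=12.3383 V=12.3383[hold]  S*(3)=110.1126
k=2: j=0 S=85.3793 intr=55.1707 cont=54.1870 V=55.1707[EX]; j=1 S=101.1600 intr=39.3900 cont=38.4062 V=39.3900[EX]; j=2 S=119.8575 intr=20.6925 cont=20.8729 V=20.8729[hold]  S*(2)=101.1600
k=1: j=0 S=92.9353 intr=47.6147 cont=46.6309 V=47.6147[EX]; j=1 S=110.1126 intr=30.4374 cont=29.5468 V=30.4374[EX]  S*(1)=110.1126
k=0: j=0 S=101.1600 intr=39.3900 cont=38.4062 V=39.3900[EX]  S*(0)=101.1600

price = 39.3900
boundary = 101.1600 110.1126 101.1600 110.1126 119.8575 130.4648
tree:
39.3900
47.6147 30.4374
55.1707 39.3900 20.8729
62.1124 47.6147 30.4374 12.3383
68.4897 55.1707 39.3900 20.6925 4.8038
74.3485 62.1124 47.6147 30.4374 10.0852 0.0000
79.7309 68.4897 55.1707 39.3900 20.6925 0.0000 0.0000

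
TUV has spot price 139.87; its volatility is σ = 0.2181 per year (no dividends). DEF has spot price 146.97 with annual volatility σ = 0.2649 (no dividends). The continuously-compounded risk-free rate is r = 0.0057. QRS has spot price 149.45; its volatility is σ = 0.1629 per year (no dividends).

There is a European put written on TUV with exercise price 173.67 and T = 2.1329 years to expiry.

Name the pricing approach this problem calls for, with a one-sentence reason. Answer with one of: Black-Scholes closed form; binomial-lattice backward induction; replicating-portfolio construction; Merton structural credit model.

framework: Black-Scholes closed form

Key observation: everything needed for the exact continuous-time valuation of the European put on TUV (strike 173.67) is given, and no feature rules the closed form out.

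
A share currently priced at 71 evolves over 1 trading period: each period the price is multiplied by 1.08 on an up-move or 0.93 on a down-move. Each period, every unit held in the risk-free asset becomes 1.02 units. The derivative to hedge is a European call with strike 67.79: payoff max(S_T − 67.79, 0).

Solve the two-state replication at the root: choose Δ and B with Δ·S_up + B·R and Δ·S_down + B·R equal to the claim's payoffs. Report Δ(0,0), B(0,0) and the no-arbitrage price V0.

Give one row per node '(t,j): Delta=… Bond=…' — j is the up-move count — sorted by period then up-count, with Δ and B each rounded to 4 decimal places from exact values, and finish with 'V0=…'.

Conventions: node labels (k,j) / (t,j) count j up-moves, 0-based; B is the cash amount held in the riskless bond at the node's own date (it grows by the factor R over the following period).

(0,0): Delta=0.8347 Bond=-54.0373
V0=5.2294

Under the risk-neutral measure, an up-move has probability p* = (R−d)/(u−d) = 0.6000 and values discount at R = 1.02.
At maturity the claim pays: V(1,0)=0.0000, V(1,1)=8.8900
  t=0,j=0: stock 71.0000 → up 76.6800 (V=8.8900), down 66.0300 (V=0.0000). Price 5.2294; hedge Δ=0.8347, bond B=-54.0373.
Sanity check at the root: Δ(0,0)·S0 + B(0,0) reproduces V0 = 5.2294.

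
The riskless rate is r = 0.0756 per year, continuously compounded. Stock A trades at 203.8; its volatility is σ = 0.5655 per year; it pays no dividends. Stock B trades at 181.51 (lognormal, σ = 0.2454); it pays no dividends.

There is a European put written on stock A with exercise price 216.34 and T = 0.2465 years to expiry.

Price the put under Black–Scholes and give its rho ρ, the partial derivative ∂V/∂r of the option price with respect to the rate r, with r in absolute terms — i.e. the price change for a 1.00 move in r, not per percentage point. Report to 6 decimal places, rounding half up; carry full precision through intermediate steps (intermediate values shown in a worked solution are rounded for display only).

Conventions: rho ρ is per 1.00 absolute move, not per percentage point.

σ√T = 0.5655·√0.2465 = 0.280764
d₁ = (ln(S/K) + (r+σ²/2)T) / (σ√T) = (ln(203.8/216.34) + (0.0756+0.5655²/2)·0.2465) / 0.280764 = (-0.059712 + 0.058050) / 0.280764 = -0.005922
d₂ = d₁ − σ√T = -0.005922 − 0.280764 = -0.286685
e^{−rT} = 0.981537
N(−d₁) = 0.502362,  N(−d₂) = 0.612823
Put price V = K·e^{−rT}·N(−d₂) − S·N(−d₁) = 130.130442 − 102.381451 = 27.748991
ρ = −K·T·e^{−rT}·N(−d₂) = -32.077154

price = 27.748991
ρ = -32.077154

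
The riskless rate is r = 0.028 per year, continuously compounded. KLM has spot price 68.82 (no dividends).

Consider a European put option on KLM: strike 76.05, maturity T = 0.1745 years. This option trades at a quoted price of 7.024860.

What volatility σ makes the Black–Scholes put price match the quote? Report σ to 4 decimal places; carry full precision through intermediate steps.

At σ = 0.1593 the Black–Scholes value reproduces the quote:
σ√T = 0.1593·√0.1745 = 0.066545
d₁ = (ln(S/K) + (r+σ²/2)T) / (σ√T) = (ln(68.82/76.05) + (0.028+0.1593²/2)·0.1745) / 0.066545 = (-0.099897 + 0.007100) / 0.066545 = -1.394499
d₂ = d₁ − σ√T = -1.394499 − 0.066545 = -1.461044
e^{−rT} = 0.995126
N(−d₁) = 0.918417,  N(−d₂) = 0.927998
V = K·e^{−rT}·N(−d₂) − S·N(−d₁) = 70.230284 − 63.205424 = 7.024860 (the quoted price), and the Black–Scholes price is strictly increasing in σ, so σ is unique

sigma = 0.1593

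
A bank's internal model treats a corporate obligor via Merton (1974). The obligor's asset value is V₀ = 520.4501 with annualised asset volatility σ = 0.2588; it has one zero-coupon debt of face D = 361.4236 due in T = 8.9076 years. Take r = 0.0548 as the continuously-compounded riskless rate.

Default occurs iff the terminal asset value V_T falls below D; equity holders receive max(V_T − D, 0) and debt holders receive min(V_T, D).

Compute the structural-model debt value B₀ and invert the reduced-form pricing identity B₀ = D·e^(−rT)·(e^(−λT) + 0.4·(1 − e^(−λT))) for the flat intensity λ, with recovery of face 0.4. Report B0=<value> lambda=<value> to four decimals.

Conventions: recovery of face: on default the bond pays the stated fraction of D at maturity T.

Work the structural quantities from V₀ = 520.4501 against face 361.4236:
d₁ = [ln(V₀/D) + (r + σ²/2)T] / (σ√T)
   = [ln(520.4501/361.4236) + (0.0548 + 0.5·0.2588²)·8.9076] / (0.2588·√8.9076)
   = [0.364643 + 0.786441] / 0.772404 = 1.490261
d₂ = d₁ − σ√T = 1.490261 − 0.772404 = 0.717857
N(d₁) = 0.931922,  N(d₂) = 0.763577,  e^(−rT) = 0.613769
E₀ = V₀·N(d₁) − D·e^(−rT)·N(d₂)
   = 520.4501·0.931922 − 361.4236·0.613769·0.763577 = 315.634177
B₀ = V₀ − E₀ = 520.4501 − 315.634177 = 204.815923
e^(−λT) = (B₀·e^(rT)/D − 0.4)/(1 − 0.4) = (204.8159·1.629277/361.4236 − 0.4)/0.6 = 0.87216420
λ = −ln(0.87216420)/8.9076 = 0.015355

B0=204.8159 lambda=0.0154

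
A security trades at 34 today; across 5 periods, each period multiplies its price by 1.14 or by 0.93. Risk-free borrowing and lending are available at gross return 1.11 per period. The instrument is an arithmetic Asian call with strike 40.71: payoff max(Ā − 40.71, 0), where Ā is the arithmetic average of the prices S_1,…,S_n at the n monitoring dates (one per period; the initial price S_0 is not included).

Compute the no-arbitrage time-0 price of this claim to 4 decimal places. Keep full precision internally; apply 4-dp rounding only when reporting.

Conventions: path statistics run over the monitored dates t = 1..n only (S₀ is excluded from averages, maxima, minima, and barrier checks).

price = 3.9482

No-arbitrage gives p* = (R−d)/(u−d) = 0.8571: enumerate every path, weight its payoff by its p*-probability, and discount by R^5.
Enumerate all 2^5 = 32 price paths (U = up ×1.14, D = down ×0.93); each path with k up-moves has probability p*^k·(1−p*)^(5−k).
DDDDD: Ā=27.4924, payoff=0.0000, prob=0.000059
UDDDD: Ā=33.7003, payoff=0.0000, prob=0.000357
DUDDD: Ā=32.2723, payoff=0.0000, prob=0.000357
UUDDD: Ā=39.5596, payoff=0.0000, prob=0.002142
DDUDD: Ā=30.9443, payoff=0.0000, prob=0.000357
UDUDD: Ā=37.9317, payoff=0.0000, prob=0.002142
DUUDD: Ā=36.5037, payoff=0.0000, prob=0.002142
UUUDD: Ā=44.7465, payoff=4.0365, prob=0.012852
DDDUD: Ā=29.7092, payoff=0.0000, prob=0.000357
UDDUD: Ā=36.4178, payoff=0.0000, prob=0.002142
DUDUD: Ā=34.9898, payoff=0.0000, prob=0.002142
UUDUD: Ā=42.8907, payoff=2.1807, prob=0.012852
DDUUD: Ā=33.6617, payoff=0.0000, prob=0.002142
UDUUD: Ā=41.2627, payoff=0.5527, prob=0.012852
DUUUD: Ā=39.8347, payoff=0.0000, prob=0.012852
UUUUD: Ā=48.8297, payoff=8.1197, prob=0.077111
DDDDU: Ā=28.5606, payoff=0.0000, prob=0.000357
UDDDU: Ā=35.0098, payoff=0.0000, prob=0.002142
DUDDU: Ā=33.5818, payoff=0.0000, prob=0.002142
UUDDU: Ā=41.1647, payoff=0.4547, prob=0.012852
DDUDU: Ā=32.2537, payoff=0.0000, prob=0.002142
UDUDU: Ā=39.5368, payoff=0.0000, prob=0.012852
DUUDU: Ā=38.1088, payoff=0.0000, prob=0.012852
UUUDU: Ā=46.7140, payoff=6.0040, prob=0.077111
DDDUU: Ā=31.0187, payoff=0.0000, prob=0.002142
UDDUU: Ā=38.0229, payoff=0.0000, prob=0.012852
DUDUU: Ā=36.5949, payoff=0.0000, prob=0.012852
UUDUU: Ā=44.8582, payoff=4.1482, prob=0.077111
DDUUU: Ā=35.2668, payoff=0.0000, prob=0.012852
UDUUU: Ā=43.2303, payoff=2.5203, prob=0.077111
DUUUU: Ā=41.8023, payoff=1.0923, prob=0.077111
UUUUU: Ā=51.2415, payoff=10.5315, prob=0.462664
Price = Σ prob·payoff / R^5 = 6.652946 / 1.685058 = 3.9482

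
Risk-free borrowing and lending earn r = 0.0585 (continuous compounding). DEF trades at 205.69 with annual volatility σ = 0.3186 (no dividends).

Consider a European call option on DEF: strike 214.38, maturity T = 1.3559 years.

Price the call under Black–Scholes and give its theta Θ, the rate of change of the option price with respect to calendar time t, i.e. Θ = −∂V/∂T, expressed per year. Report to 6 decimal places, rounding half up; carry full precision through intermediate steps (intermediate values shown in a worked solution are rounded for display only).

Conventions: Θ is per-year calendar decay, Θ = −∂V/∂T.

price = 33.687824
Θ = -16.178942

σ√T = 0.3186·√1.3559 = 0.370988
d₁ = (ln(S/K) + (r+σ²/2)T) / (σ√T) = (ln(205.69/214.38) + (0.0585+0.3186²/2)·1.3559) / 0.370988 = (-0.041380 + 0.148136) / 0.370988 = 0.287762
d₂ = d₁ − σ√T = 0.287762 − 0.370988 = -0.083226
e^{−rT} = 0.923744
N(d₁) = 0.613236,  N(d₂) = 0.466836
Call price V = S·N(d₁) − K·e^{−rT}·N(d₂) = 126.136411 − 92.448588 = 33.687824
φ(d₁) = (1/√(2π))·e^{−d₁²/2} = 0.382762
Θ = −S·φ(d₁)·σ/(2√T) − r·K·e^{−rT}·N(d₂) = −10.770699 − 5.408242 = -16.178942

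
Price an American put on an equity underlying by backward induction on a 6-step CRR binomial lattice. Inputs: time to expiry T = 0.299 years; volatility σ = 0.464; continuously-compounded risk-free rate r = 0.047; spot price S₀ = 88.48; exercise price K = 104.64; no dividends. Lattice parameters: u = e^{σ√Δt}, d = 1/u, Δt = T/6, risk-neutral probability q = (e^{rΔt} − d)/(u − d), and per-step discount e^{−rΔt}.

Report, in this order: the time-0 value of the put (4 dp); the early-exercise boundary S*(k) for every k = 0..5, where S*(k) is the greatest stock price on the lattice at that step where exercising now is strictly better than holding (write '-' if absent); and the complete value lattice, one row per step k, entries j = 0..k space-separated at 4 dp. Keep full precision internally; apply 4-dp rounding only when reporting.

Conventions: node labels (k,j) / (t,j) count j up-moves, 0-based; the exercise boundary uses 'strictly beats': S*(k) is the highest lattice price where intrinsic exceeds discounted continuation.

params: Δt=0.04983 u=1.10914 d=0.90160 q=0.48543 e^(-rΔt)=0.99766
t_6 payoffs: 57.1132 46.1735 32.7156 16.1600 0.0000 0.0000 0.0000
t_5: node(5,0) S=52.7136 payoff=51.9264 vs cont=51.6816 → 51.9264 [stop]  node(5,1) S=64.8473 payoff=39.7927 vs cont=39.5479 → 39.7927 [stop]  node(5,2) S=79.7739 payoff=24.8661 vs cont=24.6213 → 24.8661 [stop]  node(5,3) S=98.1363 payoff=6.5037 vs cont=8.2960 → 8.2960 [wait]  node(5,4) S=120.7253 payoff=0.0000 vs cont=0.0000 → 0.0000 [wait]  node(5,5) S=148.5140 payoff=0.0000 vs cont=0.0000 → 0.0000 [wait]  ⇒ S*(5)=79.7739
t_4: node(4,0) S=58.4665 payoff=46.1735 vs cont=45.9287 → 46.1735 [stop]  node(4,1) S=71.9244 payoff=32.7156 vs cont=32.4708 → 32.7156 [stop]  node(4,2) S=88.4800 payoff=16.1600 vs cont=16.7832 → 16.7832 [wait]  node(4,3) S=108.8464 payoff=0.0000 vs cont=4.2589 → 4.2589 [wait]  node(4,4) S=133.9007 payoff=0.0000 vs cont=0.0000 → 0.0000 [wait]  ⇒ S*(4)=71.9244
t_3: node(3,0) S=64.8473 payoff=39.7927 vs cont=39.5479 → 39.7927 [stop]  node(3,1) S=79.7739 payoff=24.8661 vs cont=24.9231 → 24.9231 [wait]  node(3,2) S=98.1363 payoff=6.5037 vs cont=10.6785 → 10.6785 [wait]  node(3,3) S=120.7253 payoff=0.0000 vs cont=2.1864 → 2.1864 [wait]  ⇒ S*(3)=64.8473
t_2: node(2,0) S=71.9244 payoff=32.7156 vs cont=32.4984 → 32.7156 [stop]  node(2,1) S=88.4800 payoff=16.1600 vs cont=17.9663 → 17.9663 [wait]  node(2,2) S=108.8464 payoff=0.0000 vs cont=6.5409 → 6.5409 [wait]  ⇒ S*(2)=71.9244
t_1: node(1,0) S=79.7739 payoff=24.8661 vs cont=25.4961 → 25.4961 [wait]  node(1,1) S=98.1363 payoff=6.5037 vs cont=12.3910 → 12.3910 [wait]  ⇒ S*(1)=-
t_0: node(0,0) S=88.4800 payoff=16.1600 vs cont=19.0898 → 19.0898 [wait]  ⇒ S*(0)=-

price = 19.0898
boundary = - - 71.9244 64.8473 71.9244 79.7739
tree:
19.0898
25.4961 12.3910
32.7156 17.9663 6.5409
39.7927 24.9231 10.6785 2.1864
46.1735 32.7156 16.7832 4.2589 0.0000
51.9264 39.7927 24.8661 8.2960 0.0000 0.0000
57.1132 46.1735 32.7156 16.1600 0.0000 0.0000 0.0000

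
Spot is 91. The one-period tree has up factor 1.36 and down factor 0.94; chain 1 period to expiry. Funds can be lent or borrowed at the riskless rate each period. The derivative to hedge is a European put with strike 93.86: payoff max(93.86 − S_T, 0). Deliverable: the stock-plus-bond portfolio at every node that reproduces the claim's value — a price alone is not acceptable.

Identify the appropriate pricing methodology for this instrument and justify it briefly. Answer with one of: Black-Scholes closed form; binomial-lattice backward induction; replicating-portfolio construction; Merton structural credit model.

Key observation: the deliverable is the dynamic trading strategy on the 1-step tree (spot 91, moves 1.36 and 0.94), so the valuation must go through the node-by-node replicating-portfolio solve.

framework: replicating-portfolio construction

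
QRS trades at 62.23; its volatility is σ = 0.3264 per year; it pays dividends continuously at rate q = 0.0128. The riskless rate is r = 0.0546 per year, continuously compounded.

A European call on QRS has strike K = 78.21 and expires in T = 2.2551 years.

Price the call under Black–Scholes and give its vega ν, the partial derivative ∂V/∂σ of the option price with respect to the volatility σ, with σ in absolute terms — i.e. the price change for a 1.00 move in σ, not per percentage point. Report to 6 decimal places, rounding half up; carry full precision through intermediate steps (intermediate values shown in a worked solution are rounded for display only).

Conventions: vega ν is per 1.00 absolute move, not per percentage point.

σ√T = 0.3264·√2.2551 = 0.490155
d₁ = (ln(S/K) + (r−q+σ²/2)T) / (σ√T) = (ln(62.23/78.21) + (0.0546−0.0128+0.3264²/2)·2.2551) / 0.490155 = (-0.228560 + 0.214389) / 0.490155 = -0.028912
d₂ = d₁ − σ√T = -0.028912 − 0.490155 = -0.519067
e^{−rT} = 0.884150
e^{−qT} = 0.971547
N(d₁) = 0.488467,  N(d₂) = 0.301857
Call price V = S·e^{−qT}·N(d₁) − K·e^{−rT}·N(d₂) = 29.532439 − 20.873233 = 8.659206
φ(d₁) = (1/√(2π))·e^{−d₁²/2} = 0.398776
ν = S·e^{−qT}·φ(d₁)·√T = 36.205556

price = 8.659206
ν = 36.205556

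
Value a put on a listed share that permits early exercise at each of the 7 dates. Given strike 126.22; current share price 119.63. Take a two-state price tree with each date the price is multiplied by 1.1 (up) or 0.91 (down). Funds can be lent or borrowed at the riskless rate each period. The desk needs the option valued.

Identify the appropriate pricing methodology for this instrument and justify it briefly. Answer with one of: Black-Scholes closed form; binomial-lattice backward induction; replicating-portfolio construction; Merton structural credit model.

Key observation: with exercise allowed before expiry on a discrete up/down model (7 steps from spot 119.63), the strike-126.22 put's value must be rolled back through the tree testing early exercise at each node.

framework: binomial-lattice backward induction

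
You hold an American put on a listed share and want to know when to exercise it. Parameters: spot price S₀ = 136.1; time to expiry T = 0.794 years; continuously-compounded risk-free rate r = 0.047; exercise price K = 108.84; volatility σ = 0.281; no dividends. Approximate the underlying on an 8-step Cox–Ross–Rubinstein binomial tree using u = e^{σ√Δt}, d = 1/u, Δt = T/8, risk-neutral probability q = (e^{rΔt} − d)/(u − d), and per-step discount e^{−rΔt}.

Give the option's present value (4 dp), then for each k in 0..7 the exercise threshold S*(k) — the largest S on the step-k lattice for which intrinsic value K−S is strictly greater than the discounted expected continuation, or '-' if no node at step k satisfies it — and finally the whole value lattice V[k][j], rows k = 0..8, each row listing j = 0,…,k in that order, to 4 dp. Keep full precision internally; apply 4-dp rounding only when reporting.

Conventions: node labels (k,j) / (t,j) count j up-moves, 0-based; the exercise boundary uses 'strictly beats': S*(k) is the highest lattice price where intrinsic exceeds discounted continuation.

params: Δt=0.09925 u=1.09256 d=0.91528 q=0.50426 e^(-rΔt)=0.99535
t_8 payoffs: 41.8073 28.8235 13.3248 0.0000 0.0000 0.0000 0.0000 0.0000 0.0000
t_7: node(7,0) S=73.2374 payoff=35.6026 vs cont=35.0960 → 35.6026 [stop]  node(7,1) S=87.4231 payoff=21.4169 vs cont=20.9104 → 21.4169 [stop]  node(7,2) S=104.3563 payoff=4.4837 vs cont=6.5749 → 6.5749 [wait]  node(7,3) S=124.5695 payoff=0.0000 vs cont=0.0000 → 0.0000 [wait]  node(7,4) S=148.6978 payoff=0.0000 vs cont=0.0000 → 0.0000 [wait]  node(7,5) S=177.4996 payoff=0.0000 vs cont=0.0000 → 0.0000 [wait]  node(7,6) S=211.8801 payoff=0.0000 vs cont=0.0000 → 0.0000 [wait]  node(7,7) S=252.9199 payoff=0.0000 vs cont=0.0000 → 0.0000 [wait]  ⇒ S*(7)=87.4231
t_6: node(6,0) S=80.0165 payoff=28.8235 vs cont=28.3170 → 28.8235 [stop]  node(6,1) S=95.5152 payoff=13.3248 vs cont=13.8679 → 13.8679 [wait]  node(6,2) S=114.0159 payoff=0.0000 vs cont=3.2443 → 3.2443 [wait]  node(6,3) S=136.1000 payoff=0.0000 vs cont=0.0000 → 0.0000 [wait]  node(6,4) S=162.4617 payoff=0.0000 vs cont=0.0000 → 0.0000 [wait]  node(6,5) S=193.9295 payoff=0.0000 vs cont=0.0000 → 0.0000 [wait]  node(6,6) S=231.4923 payoff=0.0000 vs cont=0.0000 → 0.0000 [wait]  ⇒ S*(6)=80.0165
t_5: node(5,0) S=87.4231 payoff=21.4169 vs cont=21.1830 → 21.4169 [stop]  node(5,1) S=104.3563 payoff=4.4837 vs cont=8.4713 → 8.4713 [wait]  node(5,2) S=124.5695 payoff=0.0000 vs cont=1.6009 → 1.6009 [wait]  node(5,3) S=148.6978 payoff=0.0000 vs cont=0.0000 → 0.0000 [wait]  node(5,4) S=177.4996 payoff=0.0000 vs cont=0.0000 → 0.0000 [wait]  node(5,5) S=211.8801 payoff=0.0000 vs cont=0.0000 → 0.0000 [wait]  ⇒ S*(5)=87.4231
t_4: node(4,0) S=95.5152 payoff=13.3248 vs cont=14.8197 → 14.8197 [wait]  node(4,1) S=114.0159 payoff=0.0000 vs cont=4.9835 → 4.9835 [wait]  node(4,2) S=136.1000 payoff=0.0000 vs cont=0.7899 → 0.7899 [wait]  node(4,3) S=162.4617 payoff=0.0000 vs cont=0.0000 → 0.0000 [wait]  node(4,4) S=193.9295 payoff=0.0000 vs cont=0.0000 → 0.0000 [wait]  ⇒ S*(4)=-
t_3: node(3,0) S=104.3563 payoff=4.4837 vs cont=9.8139 → 9.8139 [wait]  node(3,1) S=124.5695 payoff=0.0000 vs cont=2.8555 → 2.8555 [wait]  node(3,2) S=148.6978 payoff=0.0000 vs cont=0.3898 → 0.3898 [wait]  node(3,3) S=177.4996 payoff=0.0000 vs cont=0.0000 → 0.0000 [wait]  ⇒ S*(3)=-
t_2: node(2,0) S=114.0159 payoff=0.0000 vs cont=6.2757 → 6.2757 [wait]  node(2,1) S=136.1000 payoff=0.0000 vs cont=1.6047 → 1.6047 [wait]  node(2,2) S=162.4617 payoff=0.0000 vs cont=0.1923 → 0.1923 [wait]  ⇒ S*(2)=-
t_1: node(1,0) S=124.5695 payoff=0.0000 vs cont=3.9021 → 3.9021 [wait]  node(1,1) S=148.6978 payoff=0.0000 vs cont=0.8883 → 0.8883 [wait]  ⇒ S*(1)=-
t_0: node(0,0) S=136.1000 payoff=0.0000 vs cont=2.3713 → 2.3713 [wait]  ⇒ S*(0)=-

price = 2.3713
boundary = - - - - - 87.4231 80.0165 87.4231
tree:
2.3713
3.9021 0.8883
6.2757 1.6047 0.1923
9.8139 2.8555 0.3898 0.0000
14.8197 4.9835 0.7899 0.0000 0.0000
21.4169 8.4713 1.6009 0.0000 0.0000 0.0000
28.8235 13.8679 3.2443 0.0000 0.0000 0.0000 0.0000
35.6026 21.4169 6.5749 0.0000 0.0000 0.0000 0.0000 0.0000
41.8073 28.8235 13.3248 0.0000 0.0000 0.0000 0.0000 0.0000 0.0000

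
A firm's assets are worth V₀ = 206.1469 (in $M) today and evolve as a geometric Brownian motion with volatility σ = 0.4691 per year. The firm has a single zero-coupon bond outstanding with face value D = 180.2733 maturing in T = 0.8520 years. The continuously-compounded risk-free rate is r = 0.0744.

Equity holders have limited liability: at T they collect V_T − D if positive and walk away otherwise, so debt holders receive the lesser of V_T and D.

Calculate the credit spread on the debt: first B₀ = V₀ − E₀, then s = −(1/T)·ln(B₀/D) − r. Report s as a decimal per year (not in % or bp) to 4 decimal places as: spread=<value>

With assets at 206.1469 and a single debt payment of 180.2733 at 0.8520 years:
d₁ = [ln(V₀/D) + (r + σ²/2)T] / (σ√T)
   = [ln(206.1469/180.2733) + (0.0744 + 0.5·0.4691²)·0.8520] / (0.4691·√0.8520)
   = [0.134115 + 0.157132] / 0.432997 = 0.672630
d₂ = d₁ − σ√T = 0.672630 − 0.432997 = 0.239633
N(d₁) = 0.749409,  N(d₂) = 0.594693,  e^(−rT) = 0.938578
E₀ = V₀·N(d₁) − D·e^(−rT)·N(d₂)
   = 206.1469·0.749409 − 180.2733·0.938578·0.594693 = 53.865921
B₀ = V₀ − E₀ = 206.1469 − 53.865921 = 152.280979
spread = −(1/T)·ln(B₀/D) − r = −(1/0.8520)·ln(152.280979/180.2733) − 0.0744 = 0.12365947

spread=0.1237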